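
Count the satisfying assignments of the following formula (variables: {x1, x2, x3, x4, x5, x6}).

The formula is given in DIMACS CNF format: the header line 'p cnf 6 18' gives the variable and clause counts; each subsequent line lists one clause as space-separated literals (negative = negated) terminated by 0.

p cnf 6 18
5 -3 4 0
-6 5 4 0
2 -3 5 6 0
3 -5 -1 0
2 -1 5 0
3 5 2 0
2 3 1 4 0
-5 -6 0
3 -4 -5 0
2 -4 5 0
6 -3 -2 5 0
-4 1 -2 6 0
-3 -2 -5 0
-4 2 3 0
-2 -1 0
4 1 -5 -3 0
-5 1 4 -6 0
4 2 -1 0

There are 2^6 = 64 truth assignments over (x1, x2, x3, x4, x5, x6).
Split on x4. With x4 = True, the clauses containing x4 are satisfied and ¬x4 drops from the rest; 4 of the 2^5 = 32 assignments to the other variables satisfy what remains.
With x4 = False, by the same count on the reduced clause set, 2 assignments work.
Total: 4 + 2 = 6.

6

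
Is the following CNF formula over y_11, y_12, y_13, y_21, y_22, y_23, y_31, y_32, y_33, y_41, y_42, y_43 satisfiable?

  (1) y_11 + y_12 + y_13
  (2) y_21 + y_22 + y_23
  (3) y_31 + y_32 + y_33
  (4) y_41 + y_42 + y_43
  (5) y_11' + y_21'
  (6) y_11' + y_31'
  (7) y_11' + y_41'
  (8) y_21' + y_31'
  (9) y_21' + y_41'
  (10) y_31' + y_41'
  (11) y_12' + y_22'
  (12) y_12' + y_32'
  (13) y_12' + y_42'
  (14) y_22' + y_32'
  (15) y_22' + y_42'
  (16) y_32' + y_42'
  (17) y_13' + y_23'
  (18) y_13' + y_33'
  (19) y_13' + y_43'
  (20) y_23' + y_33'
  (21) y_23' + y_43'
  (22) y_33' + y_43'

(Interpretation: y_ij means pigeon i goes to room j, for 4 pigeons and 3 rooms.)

Unsatisfiable

Suppose y_11 = 0.
Suppose y_12 = 1.
(y_22') alone gives y_22 = 0.
(y_32') alone gives y_32 = 0.
(y_42') alone gives y_42 = 0.
Suppose y_21 = 1.
(y_31') alone gives y_31 = 0.
(y_33) alone gives y_33 = 1.
(y_41') alone gives y_41 = 0.
(y_43) alone gives y_43 = 1.
Now (y_43') is unsatisfied and unit — conflict.
Undo y_21 and try y_21 = 0.
(y_23) alone gives y_23 = 1.
(y_13') alone gives y_13 = 0.
(y_33') alone gives y_33 = 0.
(y_31) alone gives y_31 = 1.
(y_41') alone gives y_41 = 0.
(y_43) alone gives y_43 = 1.
Now (y_43') is unsatisfied and unit — conflict.
Both values of y_21 lead to a conflict.
Undo y_12 and try y_12 = 0.
(y_13) alone gives y_13 = 1.
(y_23') alone gives y_23 = 0.
(y_33') alone gives y_33 = 0.
(y_43') alone gives y_43 = 0.
Suppose y_21 = 1.
(y_31') alone gives y_31 = 0.
(y_32) alone gives y_32 = 1.
(y_41') alone gives y_41 = 0.
(y_42) alone gives y_42 = 1.
Now (y_42') is unsatisfied and unit — conflict.
Undo y_21 and try y_21 = 0.
(y_22) alone gives y_22 = 1.
(y_32') alone gives y_32 = 0.
(y_31) alone gives y_31 = 1.
(y_41') alone gives y_41 = 0.
(y_42) alone gives y_42 = 1.
Now (y_42') is unsatisfied and unit — conflict.
Both values of y_21 lead to a conflict.
Both values of y_12 lead to a conflict.
Undo y_11 and try y_11 = 1.
(y_21') alone gives y_21 = 0.
(y_31') alone gives y_31 = 0.
(y_41') alone gives y_41 = 0.
Suppose y_22 = 1.
(y_12') alone gives y_12 = 0.
(y_32') alone gives y_32 = 0.
(y_33) alone gives y_33 = 1.
(y_42') alone gives y_42 = 0.
(y_43) alone gives y_43 = 1.
Now (y_43') is unsatisfied and unit — conflict.
Undo y_22 and try y_22 = 0.
(y_23) alone gives y_23 = 1.
(y_13') alone gives y_13 = 0.
(y_33') alone gives y_33 = 0.
(y_32) alone gives y_32 = 1.
(y_12') alone gives y_12 = 0.
(y_42') alone gives y_42 = 0.
(y_43) alone gives y_43 = 1.
Now (y_43') is unsatisfied and unit — conflict.
Both values of y_22 lead to a conflict.
Both values of y_11 lead to a conflict.
No assignment satisfies every clause.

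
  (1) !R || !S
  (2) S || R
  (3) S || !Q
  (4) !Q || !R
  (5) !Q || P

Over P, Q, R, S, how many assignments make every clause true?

5

There are 2^4 = 16 truth assignments over (P, Q, R, S).
Check each against the 5 clauses (columns in the order P, Q, R, S):
  F F F F  ✗ fails (S || R)
  F F F T  ✓ satisfies all
  F F T F  ✓ satisfies all
  F F T T  ✗ fails (!R || !S)
  F T F F  ✗ fails (S || R)
  F T F T  ✗ fails (!Q || P)
  F T T F  ✗ fails (S || !Q)
  F T T T  ✗ fails (!R || !S)
  T F F F  ✗ fails (S || R)
  T F F T  ✓ satisfies all
  T F T F  ✓ satisfies all
  T F T T  ✗ fails (!R || !S)
  T T F F  ✗ fails (S || R)
  T T F T  ✓ satisfies all
  T T T F  ✗ fails (S || !Q)
  T T T T  ✗ fails (!R || !S)
5 of the 16 rows are models.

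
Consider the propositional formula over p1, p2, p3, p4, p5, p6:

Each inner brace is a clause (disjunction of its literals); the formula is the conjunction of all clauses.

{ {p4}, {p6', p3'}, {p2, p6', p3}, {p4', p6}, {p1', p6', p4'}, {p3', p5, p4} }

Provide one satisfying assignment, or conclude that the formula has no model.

Unit clause (p4) forces p4 = 1.
Unit clause (p6) forces p6 = 1.
Unit clause (p3') forces p3 = 0.
Unit clause (p2) forces p2 = 1.
Unit clause (p1') forces p1 = 0.
No clause remains; p5 is free.

p1: 0,  p2: 1,  p3: 0,  p4: 1,  p5: 0,  p6: 1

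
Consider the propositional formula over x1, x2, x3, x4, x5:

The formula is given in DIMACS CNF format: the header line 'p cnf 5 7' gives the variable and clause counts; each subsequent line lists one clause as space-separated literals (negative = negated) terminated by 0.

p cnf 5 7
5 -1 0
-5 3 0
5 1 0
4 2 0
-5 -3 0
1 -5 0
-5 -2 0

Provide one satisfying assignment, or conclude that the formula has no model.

UNSATISFIABLE

Try x5 = True.
The clause (x3) is unit, so x3 = True.
But (¬x3) is also a unit clause — contradiction.
Undo x5 and try x5 = False.
The clause (¬x1) is unit, so x1 = False.
But (x1) is also a unit clause — contradiction.
Neither x5 = True nor x5 = False works.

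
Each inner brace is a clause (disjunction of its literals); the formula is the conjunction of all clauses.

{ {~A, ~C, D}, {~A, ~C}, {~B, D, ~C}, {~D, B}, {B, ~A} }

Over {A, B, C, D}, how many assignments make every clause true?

7

There are 2^4 = 16 truth assignments over (A, B, C, D).
Check each against the 5 clauses (columns in the order A, B, C, D):
  F F F F  ✓ satisfies all
  F F F T  ✗ fails (~D | B)
  F F T F  ✓ satisfies all
  F F T T  ✗ fails (~D | B)
  F T F F  ✓ satisfies all
  F T F T  ✓ satisfies all
  F T T F  ✗ fails (~B | D | ~C)
  F T T T  ✓ satisfies all
  T F F F  ✗ fails (B | ~A)
  T F F T  ✗ fails (~D | B)
  T F T F  ✗ fails (~A | ~C | D)
  T F T T  ✗ fails (~A | ~C)
  T T F F  ✓ satisfies all
  T T F T  ✓ satisfies all
  T T T F  ✗ fails (~A | ~C | D)
  T T T T  ✗ fails (~A | ~C)
7 of the 16 rows are models.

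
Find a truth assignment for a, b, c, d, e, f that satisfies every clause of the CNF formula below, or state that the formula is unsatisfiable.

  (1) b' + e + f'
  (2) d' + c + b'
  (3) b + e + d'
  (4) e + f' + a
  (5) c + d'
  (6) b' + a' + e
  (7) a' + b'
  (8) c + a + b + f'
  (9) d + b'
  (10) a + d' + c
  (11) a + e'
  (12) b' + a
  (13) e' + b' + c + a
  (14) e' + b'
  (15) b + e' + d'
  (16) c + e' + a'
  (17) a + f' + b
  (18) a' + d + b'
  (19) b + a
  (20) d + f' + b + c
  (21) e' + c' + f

a: 1; b: 0; c: 0; d: 0; e: 0; f: 0

Try c = 0.
Unit clause (d') forces d = 0.
Unit clause (b') forces b = 0.
Unit clause (a) forces a = 1.
Unit clause (e') forces e = 0.
Unit clause (f') forces f = 0.
This assignment satisfies each clause.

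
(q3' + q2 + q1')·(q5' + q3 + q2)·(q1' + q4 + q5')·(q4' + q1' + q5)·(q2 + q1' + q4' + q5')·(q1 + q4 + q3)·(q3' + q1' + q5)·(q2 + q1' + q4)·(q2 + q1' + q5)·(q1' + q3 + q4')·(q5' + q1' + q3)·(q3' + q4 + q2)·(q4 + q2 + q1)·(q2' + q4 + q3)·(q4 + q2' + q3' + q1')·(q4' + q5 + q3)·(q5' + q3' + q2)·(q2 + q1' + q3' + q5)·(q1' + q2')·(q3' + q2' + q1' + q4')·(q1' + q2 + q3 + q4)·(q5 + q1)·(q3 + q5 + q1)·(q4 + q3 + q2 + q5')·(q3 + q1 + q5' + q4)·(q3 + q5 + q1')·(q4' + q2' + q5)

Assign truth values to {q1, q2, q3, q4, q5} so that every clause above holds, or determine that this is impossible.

Suppose q1 = 0.
The clause (q5) is unit, so q5 = 1.
Suppose q3 = 1.
The clause (q2) is unit, so q2 = 1.
No clause remains; q4 is free.

q1 ↦ 0, q2 ↦ 1, q3 ↦ 1, q4 ↦ 1, q5 ↦ 1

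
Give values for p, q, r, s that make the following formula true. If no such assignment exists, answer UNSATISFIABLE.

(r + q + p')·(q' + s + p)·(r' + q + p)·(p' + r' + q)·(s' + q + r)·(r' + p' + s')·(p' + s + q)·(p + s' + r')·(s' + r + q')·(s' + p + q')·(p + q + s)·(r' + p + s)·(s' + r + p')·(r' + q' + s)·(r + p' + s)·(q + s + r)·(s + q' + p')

UNSATISFIABLE

Case r = 1:
Case q = 1:
Unit clause (s) forces s = 1.
Unit clause (p') forces p = 0.
But (p) is also a unit clause — contradiction.
Backtrack on q: now try q = 0.
Unit clause (p) forces p = 1.
But (p') is also a unit clause — contradiction.
Neither q = 1 nor q = 0 works.
Backtrack on r: now try r = 0.
Case q = 1:
Unit clause (s') forces s = 0.
Unit clause (p) forces p = 1.
But (p') is also a unit clause — contradiction.
Backtrack on q: now try q = 0.
Unit clause (p') forces p = 0.
Unit clause (s') forces s = 0.
But (s) is also a unit clause — contradiction.
Neither q = 1 nor q = 0 works.
Neither r = 1 nor r = 0 works.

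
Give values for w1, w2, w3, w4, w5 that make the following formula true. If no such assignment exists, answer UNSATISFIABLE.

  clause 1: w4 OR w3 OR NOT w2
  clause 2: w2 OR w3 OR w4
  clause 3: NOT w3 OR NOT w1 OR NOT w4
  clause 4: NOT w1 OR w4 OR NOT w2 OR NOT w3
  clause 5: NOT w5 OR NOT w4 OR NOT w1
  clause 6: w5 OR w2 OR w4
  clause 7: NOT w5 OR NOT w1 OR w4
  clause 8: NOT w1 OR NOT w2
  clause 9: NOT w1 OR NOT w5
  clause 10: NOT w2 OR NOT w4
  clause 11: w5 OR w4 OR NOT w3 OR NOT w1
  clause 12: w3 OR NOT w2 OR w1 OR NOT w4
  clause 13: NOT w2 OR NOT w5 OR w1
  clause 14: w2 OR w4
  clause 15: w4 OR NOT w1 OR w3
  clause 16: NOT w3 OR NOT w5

Suppose w1 = false.
Suppose w2 = true.
(NOT w4) alone gives w4 = false.
(w3) alone gives w3 = true.
(NOT w5) alone gives w5 = false.
This assignment satisfies each clause.

w1 ↦ false, w2 ↦ true, w3 ↦ true, w4 ↦ false, w5 ↦ false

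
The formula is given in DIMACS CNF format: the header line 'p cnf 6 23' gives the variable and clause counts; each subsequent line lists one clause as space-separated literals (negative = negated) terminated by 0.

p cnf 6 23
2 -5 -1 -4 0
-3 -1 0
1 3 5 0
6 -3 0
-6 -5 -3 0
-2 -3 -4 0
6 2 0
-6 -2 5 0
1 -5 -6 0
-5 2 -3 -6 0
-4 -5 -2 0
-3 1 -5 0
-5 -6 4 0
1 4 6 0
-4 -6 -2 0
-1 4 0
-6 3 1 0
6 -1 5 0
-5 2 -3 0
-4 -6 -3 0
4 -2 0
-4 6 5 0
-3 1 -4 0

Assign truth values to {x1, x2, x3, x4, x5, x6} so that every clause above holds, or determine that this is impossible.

x1=True, x2=False, x3=False, x4=True, x5=False, x6=True

Branch on x3: set x3 = False.
Branch on x1: set x1 = True.
From the singleton clause (x4), x4 = True.
Branch on x2: set x2 = False.
From the singleton clause (¬x5), x5 = False.
From the singleton clause (x6), x6 = True.
All clauses are satisfied.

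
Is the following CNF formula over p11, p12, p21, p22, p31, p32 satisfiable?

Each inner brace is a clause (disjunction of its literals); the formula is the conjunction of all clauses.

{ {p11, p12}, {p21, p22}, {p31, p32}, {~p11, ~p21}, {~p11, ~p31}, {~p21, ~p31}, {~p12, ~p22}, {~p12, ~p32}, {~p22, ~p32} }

No, unsatisfiable

Case p11 = 1:
The clause (~p21) is unit, so p21 = 0.
The clause (p22) is unit, so p22 = 1.
The clause (~p31) is unit, so p31 = 0.
The clause (p32) is unit, so p32 = 1.
That conflicts with the unit clause (~p32).
That branch fails; take p11 = 0 instead.
The clause (p12) is unit, so p12 = 1.
The clause (~p22) is unit, so p22 = 0.
The clause (p21) is unit, so p21 = 1.
The clause (~p31) is unit, so p31 = 0.
The clause (p32) is unit, so p32 = 1.
That conflicts with the unit clause (~p32).
Either choice for p11 ends in contradiction.
No assignment satisfies every clause.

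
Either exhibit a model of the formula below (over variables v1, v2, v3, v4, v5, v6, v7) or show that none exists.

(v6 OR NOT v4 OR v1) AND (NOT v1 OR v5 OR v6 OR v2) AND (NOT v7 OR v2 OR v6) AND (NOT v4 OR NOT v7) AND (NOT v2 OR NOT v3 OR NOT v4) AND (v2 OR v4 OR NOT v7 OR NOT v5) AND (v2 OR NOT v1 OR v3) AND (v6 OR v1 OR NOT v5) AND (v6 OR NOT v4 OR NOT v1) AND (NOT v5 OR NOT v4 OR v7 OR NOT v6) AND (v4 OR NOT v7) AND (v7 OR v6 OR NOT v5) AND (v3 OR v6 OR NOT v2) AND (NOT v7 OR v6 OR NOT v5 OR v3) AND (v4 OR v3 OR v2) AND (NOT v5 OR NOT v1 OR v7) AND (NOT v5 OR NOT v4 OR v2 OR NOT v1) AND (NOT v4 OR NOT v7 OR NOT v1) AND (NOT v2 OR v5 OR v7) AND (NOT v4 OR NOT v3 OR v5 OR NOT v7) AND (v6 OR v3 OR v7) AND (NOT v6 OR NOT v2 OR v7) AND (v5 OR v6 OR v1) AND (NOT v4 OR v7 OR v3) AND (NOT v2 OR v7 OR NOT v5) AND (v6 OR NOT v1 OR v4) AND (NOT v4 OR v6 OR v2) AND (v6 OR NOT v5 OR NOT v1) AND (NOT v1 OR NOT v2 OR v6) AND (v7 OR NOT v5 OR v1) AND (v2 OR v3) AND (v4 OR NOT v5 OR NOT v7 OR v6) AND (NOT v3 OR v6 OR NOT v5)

Case v4 = true:
The clause (NOT v7) is unit, so v7 = false.
The clause (v3) is unit, so v3 = true.
The clause (NOT v2) is unit, so v2 = false.
The clause (v6) is unit, so v6 = true.
The clause (NOT v5) is unit, so v5 = false.
All clauses hold; v1 can take either value.

v1=true, v2=false, v3=true, v4=true, v5=false, v6=true, v7=false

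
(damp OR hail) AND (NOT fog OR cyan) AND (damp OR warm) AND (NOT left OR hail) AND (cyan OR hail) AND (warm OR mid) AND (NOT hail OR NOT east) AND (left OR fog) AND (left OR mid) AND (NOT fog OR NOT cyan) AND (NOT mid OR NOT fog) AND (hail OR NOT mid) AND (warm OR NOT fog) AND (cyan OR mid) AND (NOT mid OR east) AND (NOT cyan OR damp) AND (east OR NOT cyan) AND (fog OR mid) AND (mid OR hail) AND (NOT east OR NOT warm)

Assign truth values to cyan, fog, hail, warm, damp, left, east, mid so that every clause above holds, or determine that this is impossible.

Suppose damp = true.
Suppose fog = false.
Unit clause (left) forces left = true.
Unit clause (hail) forces hail = true.
Unit clause (NOT east) forces east = false.
Unit clause (NOT mid) forces mid = false.
That conflicts with the unit clause (mid).
Undo fog and try fog = true.
Unit clause (cyan) forces cyan = true.
That conflicts with the unit clause (NOT cyan).
Neither fog = true nor fog = false works.
Undo damp and try damp = false.
Unit clause (hail) forces hail = true.
Unit clause (warm) forces warm = true.
Unit clause (NOT east) forces east = false.
Unit clause (NOT mid) forces mid = false.
Unit clause (left) forces left = true.
Unit clause (cyan) forces cyan = true.
That conflicts with the unit clause (NOT cyan).
Neither damp = true nor damp = false works.

UNSATISFIABLE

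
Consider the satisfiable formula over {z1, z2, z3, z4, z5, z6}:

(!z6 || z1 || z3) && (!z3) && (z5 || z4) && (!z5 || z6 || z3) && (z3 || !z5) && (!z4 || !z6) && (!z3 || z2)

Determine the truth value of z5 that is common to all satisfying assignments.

Suppose z5 = true.
The clause (!z3) is unit, so z3 = false.
That conflicts with the unit clause (z3).
So every satisfying assignment has z5 = False.

False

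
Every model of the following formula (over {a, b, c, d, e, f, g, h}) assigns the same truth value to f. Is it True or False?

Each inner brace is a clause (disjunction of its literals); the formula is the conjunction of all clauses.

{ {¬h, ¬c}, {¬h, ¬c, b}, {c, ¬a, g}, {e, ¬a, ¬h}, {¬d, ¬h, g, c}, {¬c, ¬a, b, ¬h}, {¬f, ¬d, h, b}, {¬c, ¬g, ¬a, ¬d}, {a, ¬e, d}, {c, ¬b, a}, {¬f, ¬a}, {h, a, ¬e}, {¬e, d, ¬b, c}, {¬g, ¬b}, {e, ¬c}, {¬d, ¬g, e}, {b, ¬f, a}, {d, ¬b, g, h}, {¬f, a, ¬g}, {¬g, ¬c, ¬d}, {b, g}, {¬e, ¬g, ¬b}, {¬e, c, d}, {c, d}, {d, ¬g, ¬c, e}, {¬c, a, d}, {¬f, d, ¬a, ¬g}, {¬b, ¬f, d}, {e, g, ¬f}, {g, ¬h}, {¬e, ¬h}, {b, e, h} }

False

Suppose f = True.
(¬a) alone gives a = False.
(b) alone gives b = True.
(c) alone gives c = True.
(¬h) alone gives h = False.
(¬e) alone gives e = False.
That conflicts with the unit clause (e).
So every satisfying assignment has f = False.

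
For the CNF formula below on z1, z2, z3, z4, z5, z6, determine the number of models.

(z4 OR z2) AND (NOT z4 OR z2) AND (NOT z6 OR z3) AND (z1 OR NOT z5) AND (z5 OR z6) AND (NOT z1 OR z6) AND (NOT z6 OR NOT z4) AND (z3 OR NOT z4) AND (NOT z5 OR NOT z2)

There are 2^6 = 64 truth assignments over (z1, z2, z3, z4, z5, z6).
Split on z2. With z2 = true, the clauses containing z2 are satisfied and NOT z2 drops from the rest; 2 of the 2^5 = 32 assignments to the other variables satisfy what remains.
With z2 = false, by the same count on the reduced clause set, 0 assignments work.
(One model: z1=F, z2=T, z3=T, z4=F, z5=F, z6=T.)
Total: 2 + 0 = 2.

2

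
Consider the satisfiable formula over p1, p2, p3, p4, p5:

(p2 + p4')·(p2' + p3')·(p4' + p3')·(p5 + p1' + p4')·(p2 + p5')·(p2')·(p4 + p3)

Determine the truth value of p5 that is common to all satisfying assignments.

False

Suppose p5 = 1.
Unit clause (p2) forces p2 = 1.
Now (p2') is unsatisfied and unit — conflict.
So every satisfying assignment has p5 = False.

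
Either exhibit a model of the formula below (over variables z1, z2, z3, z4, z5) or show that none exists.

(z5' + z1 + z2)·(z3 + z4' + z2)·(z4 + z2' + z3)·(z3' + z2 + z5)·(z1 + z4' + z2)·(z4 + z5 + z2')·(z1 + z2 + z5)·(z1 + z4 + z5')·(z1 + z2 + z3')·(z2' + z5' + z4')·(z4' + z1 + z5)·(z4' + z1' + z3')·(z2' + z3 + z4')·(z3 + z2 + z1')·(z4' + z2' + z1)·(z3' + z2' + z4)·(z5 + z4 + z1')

Branch on z5: set z5 = 1.
Branch on z1: set z1 = 1.
Branch on z2: set z2 = 0.
(z3) alone gives z3 = 1.
(z4') alone gives z4 = 0.
This assignment satisfies each clause.

z1=1,  z2=0,  z3=1,  z4=0,  z5=1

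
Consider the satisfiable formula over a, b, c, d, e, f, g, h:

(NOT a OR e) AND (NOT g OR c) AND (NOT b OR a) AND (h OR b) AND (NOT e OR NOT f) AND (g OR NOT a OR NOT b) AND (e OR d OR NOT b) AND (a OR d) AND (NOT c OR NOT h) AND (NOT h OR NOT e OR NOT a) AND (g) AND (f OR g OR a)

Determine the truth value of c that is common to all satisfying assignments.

True

Suppose c = false.
Unit clause (NOT g) forces g = false.
That conflicts with the unit clause (g).
So every satisfying assignment has c = True.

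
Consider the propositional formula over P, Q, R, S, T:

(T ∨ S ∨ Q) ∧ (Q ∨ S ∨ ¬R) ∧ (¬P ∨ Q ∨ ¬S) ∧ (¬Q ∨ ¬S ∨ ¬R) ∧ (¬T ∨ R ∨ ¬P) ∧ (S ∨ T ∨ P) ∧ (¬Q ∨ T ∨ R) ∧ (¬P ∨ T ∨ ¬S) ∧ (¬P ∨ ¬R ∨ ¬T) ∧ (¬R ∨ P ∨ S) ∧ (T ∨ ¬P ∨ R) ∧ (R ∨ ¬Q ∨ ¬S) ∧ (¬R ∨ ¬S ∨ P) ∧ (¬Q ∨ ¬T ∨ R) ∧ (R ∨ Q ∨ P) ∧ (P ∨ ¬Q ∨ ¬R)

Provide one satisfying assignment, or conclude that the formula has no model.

P: True; Q: True; R: True; S: False; T: False

Branch on T: set T = False.
Branch on S: set S = False.
From the singleton clause (Q), Q = True.
From the singleton clause (P), P = True.
From the singleton clause (R), R = True.
This assignment satisfies each clause.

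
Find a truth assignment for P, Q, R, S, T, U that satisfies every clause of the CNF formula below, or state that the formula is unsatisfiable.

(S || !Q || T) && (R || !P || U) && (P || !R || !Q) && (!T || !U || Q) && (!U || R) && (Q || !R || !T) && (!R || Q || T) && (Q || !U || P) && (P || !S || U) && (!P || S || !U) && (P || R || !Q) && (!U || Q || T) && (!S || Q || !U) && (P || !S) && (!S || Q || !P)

P ↦ false,  Q ↦ false,  R ↦ false,  S ↦ false,  T ↦ false,  U ↦ false

Case U = false:
Case R = false:
The clause (!P) is unit, so P = false.
The clause (!S) is unit, so S = false.
The clause (!Q) is unit, so Q = false.
All clauses hold; T can take either value.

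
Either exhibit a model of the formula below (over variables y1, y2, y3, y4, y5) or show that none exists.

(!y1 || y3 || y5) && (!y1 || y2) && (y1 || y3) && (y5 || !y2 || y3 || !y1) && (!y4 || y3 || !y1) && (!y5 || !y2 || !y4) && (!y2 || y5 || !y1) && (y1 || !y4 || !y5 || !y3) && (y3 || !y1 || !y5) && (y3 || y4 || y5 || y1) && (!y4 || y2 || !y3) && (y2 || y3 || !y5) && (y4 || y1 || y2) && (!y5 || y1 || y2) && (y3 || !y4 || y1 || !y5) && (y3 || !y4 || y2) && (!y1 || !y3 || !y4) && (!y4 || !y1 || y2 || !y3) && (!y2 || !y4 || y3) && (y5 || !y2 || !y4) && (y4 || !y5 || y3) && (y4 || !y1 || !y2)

y1: false,  y2: true,  y3: true,  y4: false,  y5: true

Branch on y1: set y1 = false.
(y3) alone gives y3 = true.
Branch on y4: set y4 = false.
(y2) alone gives y2 = true.
Every clause is now satisfied; y5 is unconstrained.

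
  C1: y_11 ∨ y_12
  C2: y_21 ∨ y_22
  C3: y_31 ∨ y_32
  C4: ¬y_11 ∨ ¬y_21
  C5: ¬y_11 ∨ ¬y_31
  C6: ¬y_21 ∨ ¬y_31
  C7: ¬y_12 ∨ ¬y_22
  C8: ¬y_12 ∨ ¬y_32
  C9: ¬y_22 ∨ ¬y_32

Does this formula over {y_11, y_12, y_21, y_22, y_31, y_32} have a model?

Try y_11 = True.
The clause (¬y_21) is unit, so y_21 = False.
The clause (y_22) is unit, so y_22 = True.
The clause (¬y_31) is unit, so y_31 = False.
The clause (y_32) is unit, so y_32 = True.
But (¬y_32) is also a unit clause — contradiction.
So y_11 must be the other value — set y_11 = False.
The clause (y_12) is unit, so y_12 = True.
The clause (¬y_22) is unit, so y_22 = False.
The clause (y_21) is unit, so y_21 = True.
The clause (¬y_31) is unit, so y_31 = False.
The clause (y_32) is unit, so y_32 = True.
But (¬y_32) is also a unit clause — contradiction.
Neither y_11 = True nor y_11 = False works.
No assignment satisfies every clause.

Unsatisfiable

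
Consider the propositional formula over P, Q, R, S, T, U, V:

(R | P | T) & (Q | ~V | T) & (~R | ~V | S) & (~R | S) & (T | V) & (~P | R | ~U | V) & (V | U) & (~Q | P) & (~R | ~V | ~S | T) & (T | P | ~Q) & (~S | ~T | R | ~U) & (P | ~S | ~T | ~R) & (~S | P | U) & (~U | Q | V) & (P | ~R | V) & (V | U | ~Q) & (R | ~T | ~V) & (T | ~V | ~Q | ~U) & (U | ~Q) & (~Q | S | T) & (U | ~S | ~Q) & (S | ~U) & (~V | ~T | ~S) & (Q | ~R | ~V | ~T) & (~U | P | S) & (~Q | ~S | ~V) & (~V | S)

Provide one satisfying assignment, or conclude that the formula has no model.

Branch on R: set R = 1.
(S) alone gives S = 1.
Branch on T: set T = 1.
(P) alone gives P = 1.
(~V) alone gives V = 0.
(U) alone gives U = 1.
(Q) alone gives Q = 1.
Every clause now holds.

P: 1, Q: 1, R: 1, S: 1, T: 1, U: 1, V: 0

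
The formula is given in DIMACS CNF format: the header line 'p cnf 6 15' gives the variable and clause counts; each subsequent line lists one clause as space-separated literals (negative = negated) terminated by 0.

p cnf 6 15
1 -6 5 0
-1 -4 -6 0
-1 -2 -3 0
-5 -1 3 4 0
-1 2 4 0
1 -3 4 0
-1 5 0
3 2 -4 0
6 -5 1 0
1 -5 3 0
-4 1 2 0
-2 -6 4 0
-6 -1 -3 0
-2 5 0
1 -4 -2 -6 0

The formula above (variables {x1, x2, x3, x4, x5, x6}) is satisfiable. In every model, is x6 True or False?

Suppose x6 = True.
Suppose x1 = True.
From the singleton clause (¬x4), x4 = False.
From the singleton clause (x2), x2 = True.
That conflicts with the unit clause (¬x2).
So x1 must be the other value — set x1 = False.
From the singleton clause (x5), x5 = True.
From the singleton clause (x3), x3 = True.
From the singleton clause (x4), x4 = True.
From the singleton clause (x2), x2 = True.
That conflicts with the unit clause (¬x2).
Neither x1 = True nor x1 = False works.
So every satisfying assignment has x6 = False.

False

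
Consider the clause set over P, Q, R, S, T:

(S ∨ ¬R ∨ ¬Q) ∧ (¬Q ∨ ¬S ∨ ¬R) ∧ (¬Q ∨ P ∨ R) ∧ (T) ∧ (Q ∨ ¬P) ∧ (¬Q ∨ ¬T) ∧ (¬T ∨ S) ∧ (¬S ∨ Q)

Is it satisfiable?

Unsatisfiable

The clause (T) is unit, so T = True.
The clause (¬Q) is unit, so Q = False.
The clause (¬P) is unit, so P = False.
The clause (S) is unit, so S = True.
Now (¬S) is unsatisfied and unit — conflict.
No assignment satisfies every clause.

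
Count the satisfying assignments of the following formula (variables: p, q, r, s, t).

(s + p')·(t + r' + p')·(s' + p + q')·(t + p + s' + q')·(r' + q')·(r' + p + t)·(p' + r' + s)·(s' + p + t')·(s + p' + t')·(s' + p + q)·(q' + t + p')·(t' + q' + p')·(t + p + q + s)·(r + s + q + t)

7

There are 2^5 = 32 truth assignments over (p, q, r, s, t).
Split on t. With t = 1, the clauses containing t are satisfied and t' drops from the rest; 5 of the 2^4 = 16 assignments to the other variables satisfy what remains.
With t = 0, by the same count on the reduced clause set, 2 assignments work.
(One model: p=F, q=F, r=F, s=F, t=T.)
Total: 5 + 2 = 7.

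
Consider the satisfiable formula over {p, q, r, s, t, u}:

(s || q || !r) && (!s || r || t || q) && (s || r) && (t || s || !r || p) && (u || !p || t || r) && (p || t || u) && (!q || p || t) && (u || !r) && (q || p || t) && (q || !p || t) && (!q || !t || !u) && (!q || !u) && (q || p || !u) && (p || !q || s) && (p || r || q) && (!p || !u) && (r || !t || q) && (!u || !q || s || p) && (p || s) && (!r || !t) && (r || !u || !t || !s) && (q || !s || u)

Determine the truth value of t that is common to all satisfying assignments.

True

Suppose t = false.
Case s = true:
Case r = true:
(u) alone gives u = true.
(!q) alone gives q = false.
(p) alone gives p = true.
But (!p) is also a unit clause — contradiction.
So r must be the other value — set r = false.
(q) alone gives q = true.
(p) alone gives p = true.
(u) alone gives u = true.
But (!u) is also a unit clause — contradiction.
Either choice for r ends in contradiction.
So s must be the other value — set s = false.
(r) alone gives r = true.
(q) alone gives q = true.
(p) alone gives p = true.
(u) alone gives u = true.
But (!u) is also a unit clause — contradiction.
Either choice for s ends in contradiction.
So every satisfying assignment has t = True.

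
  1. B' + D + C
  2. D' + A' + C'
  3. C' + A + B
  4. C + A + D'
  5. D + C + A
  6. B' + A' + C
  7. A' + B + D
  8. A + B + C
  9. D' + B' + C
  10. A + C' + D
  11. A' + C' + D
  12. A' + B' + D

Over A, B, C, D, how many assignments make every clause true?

There are 2^4 = 16 truth assignments over (A, B, C, D).
Split on B. With B = 1, the clauses containing B are satisfied and B' drops from the rest; 1 of the 2^3 = 8 assignments to the other variables satisfy what remains.
With B = 0, by the same count on the reduced clause set, 1 assignment works.
Total: 1 + 1 = 2.

2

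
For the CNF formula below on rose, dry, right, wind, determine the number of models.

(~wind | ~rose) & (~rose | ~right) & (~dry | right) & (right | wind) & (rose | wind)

3

There are 2^4 = 16 truth assignments over (rose, dry, right, wind).
Check each against the 5 clauses (columns in the order rose, dry, right, wind):
  F F F F  ✗ fails (right | wind)
  F F F T  ✓ satisfies all
  F F T F  ✗ fails (rose | wind)
  F F T T  ✓ satisfies all
  F T F F  ✗ fails (~dry | right)
  F T F T  ✗ fails (~dry | right)
  F T T F  ✗ fails (rose | wind)
  F T T T  ✓ satisfies all
  T F F F  ✗ fails (right | wind)
  T F F T  ✗ fails (~wind | ~rose)
  T F T F  ✗ fails (~rose | ~right)
  T F T T  ✗ fails (~wind | ~rose)
  T T F F  ✗ fails (~dry | right)
  T T F T  ✗ fails (~wind | ~rose)
  T T T F  ✗ fails (~rose | ~right)
  T T T T  ✗ fails (~wind | ~rose)
3 of the 16 rows are models.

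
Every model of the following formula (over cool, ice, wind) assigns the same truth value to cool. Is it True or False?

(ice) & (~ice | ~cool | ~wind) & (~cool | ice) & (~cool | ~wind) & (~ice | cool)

True

Suppose cool = 0.
From the singleton clause (ice), ice = 1.
Now (~ice) is unsatisfied and unit — conflict.
So every satisfying assignment has cool = True.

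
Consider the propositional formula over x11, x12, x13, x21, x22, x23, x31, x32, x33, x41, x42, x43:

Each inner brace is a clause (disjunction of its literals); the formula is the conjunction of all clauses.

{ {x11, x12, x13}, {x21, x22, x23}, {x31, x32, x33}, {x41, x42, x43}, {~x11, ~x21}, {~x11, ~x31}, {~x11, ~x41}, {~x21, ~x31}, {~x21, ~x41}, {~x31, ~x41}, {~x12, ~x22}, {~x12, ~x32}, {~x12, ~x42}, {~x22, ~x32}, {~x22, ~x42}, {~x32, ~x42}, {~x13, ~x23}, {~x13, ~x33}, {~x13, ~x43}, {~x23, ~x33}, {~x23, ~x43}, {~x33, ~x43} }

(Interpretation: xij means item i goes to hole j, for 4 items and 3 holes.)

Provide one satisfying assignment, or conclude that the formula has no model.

UNSATISFIABLE

Branch on x11: set x11 = 0.
Branch on x12: set x12 = 1.
Unit clause (~x22) forces x22 = 0.
Unit clause (~x32) forces x32 = 0.
Unit clause (~x42) forces x42 = 0.
Branch on x21: set x21 = 1.
Unit clause (~x31) forces x31 = 0.
Unit clause (x33) forces x33 = 1.
Unit clause (~x41) forces x41 = 0.
Unit clause (x43) forces x43 = 1.
That conflicts with the unit clause (~x43).
Undo x21 and try x21 = 0.
Unit clause (x23) forces x23 = 1.
Unit clause (~x13) forces x13 = 0.
Unit clause (~x33) forces x33 = 0.
Unit clause (x31) forces x31 = 1.
Unit clause (~x41) forces x41 = 0.
Unit clause (x43) forces x43 = 1.
That conflicts with the unit clause (~x43).
Either choice for x21 ends in contradiction.
Undo x12 and try x12 = 0.
Unit clause (x13) forces x13 = 1.
Unit clause (~x23) forces x23 = 0.
Unit clause (~x33) forces x33 = 0.
Unit clause (~x43) forces x43 = 0.
Branch on x21: set x21 = 1.
Unit clause (~x31) forces x31 = 0.
Unit clause (x32) forces x32 = 1.
Unit clause (~x41) forces x41 = 0.
Unit clause (x42) forces x42 = 1.
That conflicts with the unit clause (~x42).
Undo x21 and try x21 = 0.
Unit clause (x22) forces x22 = 1.
Unit clause (~x32) forces x32 = 0.
Unit clause (x31) forces x31 = 1.
Unit clause (~x41) forces x41 = 0.
Unit clause (x42) forces x42 = 1.
That conflicts with the unit clause (~x42).
Either choice for x21 ends in contradiction.
Either choice for x12 ends in contradiction.
Undo x11 and try x11 = 1.
Unit clause (~x21) forces x21 = 0.
Unit clause (~x31) forces x31 = 0.
Unit clause (~x41) forces x41 = 0.
Branch on x22: set x22 = 1.
Unit clause (~x12) forces x12 = 0.
Unit clause (~x32) forces x32 = 0.
Unit clause (x33) forces x33 = 1.
Unit clause (~x42) forces x42 = 0.
Unit clause (x43) forces x43 = 1.
That conflicts with the unit clause (~x43).
Undo x22 and try x22 = 0.
Unit clause (x23) forces x23 = 1.
Unit clause (~x13) forces x13 = 0.
Unit clause (~x33) forces x33 = 0.
Unit clause (x32) forces x32 = 1.
Unit clause (~x12) forces x12 = 0.
Unit clause (~x42) forces x42 = 0.
Unit clause (x43) forces x43 = 1.
That conflicts with the unit clause (~x43).
Either choice for x22 ends in contradiction.
Either choice for x11 ends in contradiction.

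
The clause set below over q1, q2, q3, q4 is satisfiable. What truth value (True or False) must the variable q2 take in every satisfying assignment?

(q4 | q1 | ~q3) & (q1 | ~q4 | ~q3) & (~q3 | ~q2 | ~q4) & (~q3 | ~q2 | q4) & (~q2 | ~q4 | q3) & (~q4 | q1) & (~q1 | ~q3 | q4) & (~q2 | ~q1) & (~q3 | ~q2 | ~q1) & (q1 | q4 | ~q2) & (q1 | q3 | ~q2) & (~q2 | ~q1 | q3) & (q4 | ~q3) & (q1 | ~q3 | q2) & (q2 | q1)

False

Suppose q2 = 1.
From the singleton clause (~q1), q1 = 0.
From the singleton clause (~q4), q4 = 0.
But (q4) is also a unit clause — contradiction.
So every satisfying assignment has q2 = False.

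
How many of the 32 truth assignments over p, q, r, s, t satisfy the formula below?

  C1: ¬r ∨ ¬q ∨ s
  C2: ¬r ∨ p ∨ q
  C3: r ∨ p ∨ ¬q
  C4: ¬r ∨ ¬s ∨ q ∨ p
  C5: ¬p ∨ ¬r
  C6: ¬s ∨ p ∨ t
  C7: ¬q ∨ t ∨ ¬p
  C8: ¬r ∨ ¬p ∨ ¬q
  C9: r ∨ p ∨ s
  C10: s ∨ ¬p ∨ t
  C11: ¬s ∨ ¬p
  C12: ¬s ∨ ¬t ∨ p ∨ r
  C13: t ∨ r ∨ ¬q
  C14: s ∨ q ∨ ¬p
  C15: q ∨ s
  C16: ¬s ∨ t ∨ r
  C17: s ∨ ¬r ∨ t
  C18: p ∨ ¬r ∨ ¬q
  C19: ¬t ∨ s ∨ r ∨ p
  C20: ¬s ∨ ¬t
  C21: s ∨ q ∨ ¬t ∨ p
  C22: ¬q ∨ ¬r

1

There are 2^5 = 32 truth assignments over (p, q, r, s, t).
Split on s. With s = True, the clauses containing s are satisfied and ¬s drops from the rest; 0 of the 2^4 = 16 assignments to the other variables satisfy what remains.
With s = False, by the same count on the reduced clause set, 1 assignment works.
Total: 0 + 1 = 1.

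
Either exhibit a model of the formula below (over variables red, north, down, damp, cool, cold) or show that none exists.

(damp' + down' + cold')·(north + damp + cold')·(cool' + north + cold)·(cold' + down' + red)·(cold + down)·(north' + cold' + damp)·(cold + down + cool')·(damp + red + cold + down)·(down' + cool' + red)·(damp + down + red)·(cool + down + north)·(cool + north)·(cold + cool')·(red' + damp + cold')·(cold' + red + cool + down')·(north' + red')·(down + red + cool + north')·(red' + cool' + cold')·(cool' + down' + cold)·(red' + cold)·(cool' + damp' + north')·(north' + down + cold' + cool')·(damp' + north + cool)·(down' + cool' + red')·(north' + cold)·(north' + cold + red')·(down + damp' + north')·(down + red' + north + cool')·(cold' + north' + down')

red: 0, north: 0, down: 0, damp: 1, cool: 1, cold: 1

Case cold = 1:
Case damp = 1:
The clause (down') is unit, so down = 0.
The clause (north') is unit, so north = 0.
The clause (cool) is unit, so cool = 1.
The clause (red') is unit, so red = 0.
This assignment satisfies each clause.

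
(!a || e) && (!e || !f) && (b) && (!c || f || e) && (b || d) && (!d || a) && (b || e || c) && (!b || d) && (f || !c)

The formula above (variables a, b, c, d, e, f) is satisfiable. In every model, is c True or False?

Suppose c = true.
(b) alone gives b = true.
(d) alone gives d = true.
(a) alone gives a = true.
(e) alone gives e = true.
(!f) alone gives f = false.
Now (f) is unsatisfied and unit — conflict.
So every satisfying assignment has c = False.

False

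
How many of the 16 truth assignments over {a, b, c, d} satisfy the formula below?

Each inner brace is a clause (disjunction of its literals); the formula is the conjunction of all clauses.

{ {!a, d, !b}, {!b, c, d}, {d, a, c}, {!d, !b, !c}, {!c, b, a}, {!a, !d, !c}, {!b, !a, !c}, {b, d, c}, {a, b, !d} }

5

There are 2^4 = 16 truth assignments over (a, b, c, d).
Split on d. With d = true, the clauses containing d are satisfied and !d drops from the rest; 3 of the 2^3 = 8 assignments to the other variables satisfy what remains.
With d = false, by the same count on the reduced clause set, 2 assignments work.
(One model: a=F, b=T, c=F, d=T.)
Total: 3 + 2 = 5.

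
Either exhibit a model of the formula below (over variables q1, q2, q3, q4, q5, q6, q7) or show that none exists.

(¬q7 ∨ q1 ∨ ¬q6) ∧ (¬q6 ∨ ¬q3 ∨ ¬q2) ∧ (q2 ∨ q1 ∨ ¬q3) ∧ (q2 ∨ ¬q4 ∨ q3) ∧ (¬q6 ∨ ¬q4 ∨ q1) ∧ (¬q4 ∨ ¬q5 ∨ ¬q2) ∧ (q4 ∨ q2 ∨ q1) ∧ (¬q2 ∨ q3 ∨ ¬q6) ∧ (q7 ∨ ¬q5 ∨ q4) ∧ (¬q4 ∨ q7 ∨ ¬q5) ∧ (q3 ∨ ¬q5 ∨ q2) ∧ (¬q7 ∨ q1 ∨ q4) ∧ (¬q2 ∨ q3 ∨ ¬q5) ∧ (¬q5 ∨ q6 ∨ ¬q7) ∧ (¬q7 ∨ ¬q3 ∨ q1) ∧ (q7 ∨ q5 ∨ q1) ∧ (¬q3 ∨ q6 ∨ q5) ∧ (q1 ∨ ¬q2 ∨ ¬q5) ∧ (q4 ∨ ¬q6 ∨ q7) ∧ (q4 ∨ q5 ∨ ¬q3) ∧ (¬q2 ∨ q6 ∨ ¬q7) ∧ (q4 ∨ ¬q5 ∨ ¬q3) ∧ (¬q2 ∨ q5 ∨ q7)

Branch on q7: set q7 = True.
Branch on q1: set q1 = True.
Branch on q5: set q5 = False.
Branch on q3: set q3 = False.
Branch on q2: set q2 = False.
From the singleton clause (¬q4), q4 = False.
No clause remains; q6 is free.

q1: True,  q2: False,  q3: False,  q4: False,  q5: False,  q6: False,  q7: True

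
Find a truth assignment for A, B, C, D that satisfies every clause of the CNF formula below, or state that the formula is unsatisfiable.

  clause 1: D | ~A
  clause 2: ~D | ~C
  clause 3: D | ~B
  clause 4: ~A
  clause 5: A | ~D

A=0,  B=0,  C=1,  D=0

From the singleton clause (~A), A = 0.
From the singleton clause (~D), D = 0.
From the singleton clause (~B), B = 0.
No clause remains; C is free.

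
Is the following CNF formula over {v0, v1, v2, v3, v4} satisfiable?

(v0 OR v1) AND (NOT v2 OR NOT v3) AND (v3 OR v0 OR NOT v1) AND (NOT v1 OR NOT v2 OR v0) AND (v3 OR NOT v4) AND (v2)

Satisfiable

Unit clause (v2) forces v2 = true.
Unit clause (NOT v3) forces v3 = false.
Unit clause (NOT v4) forces v4 = false.
Branch on v0: set v0 = true.
Every clause is now satisfied; v1 is unconstrained.
A satisfying assignment: v0: true,  v1: false,  v2: true,  v3: false,  v4: false.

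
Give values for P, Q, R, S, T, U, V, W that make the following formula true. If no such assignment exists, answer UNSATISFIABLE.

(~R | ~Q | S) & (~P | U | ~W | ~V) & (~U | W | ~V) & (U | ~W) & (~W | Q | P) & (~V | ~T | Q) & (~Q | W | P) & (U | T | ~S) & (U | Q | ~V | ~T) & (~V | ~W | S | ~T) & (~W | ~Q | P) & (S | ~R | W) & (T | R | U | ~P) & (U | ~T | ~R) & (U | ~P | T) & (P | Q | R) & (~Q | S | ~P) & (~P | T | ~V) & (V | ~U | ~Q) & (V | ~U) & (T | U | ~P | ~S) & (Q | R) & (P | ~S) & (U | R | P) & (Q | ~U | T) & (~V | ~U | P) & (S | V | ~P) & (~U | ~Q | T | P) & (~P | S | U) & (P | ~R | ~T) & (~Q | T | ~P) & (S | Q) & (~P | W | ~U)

Case U = 1:
(V) alone gives V = 1.
(W) alone gives W = 1.
(P) alone gives P = 1.
(T) alone gives T = 1.
(Q) alone gives Q = 1.
(S) alone gives S = 1.
Every clause is now satisfied; R is unconstrained.

P=1,  Q=1,  R=0,  S=1,  T=1,  U=1,  V=1,  W=1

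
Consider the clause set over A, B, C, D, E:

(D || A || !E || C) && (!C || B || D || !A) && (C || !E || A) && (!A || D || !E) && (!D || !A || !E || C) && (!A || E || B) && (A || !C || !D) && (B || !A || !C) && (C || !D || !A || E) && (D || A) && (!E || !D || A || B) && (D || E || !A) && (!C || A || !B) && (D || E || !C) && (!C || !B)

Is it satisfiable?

Branch on D: set D = true.
Branch on A: set A = false.
(!C) alone gives C = false.
(!E) alone gives E = false.
No clause remains; B is free.
A satisfying assignment: A: false; B: false; C: false; D: true; E: false.

Yes, satisfiable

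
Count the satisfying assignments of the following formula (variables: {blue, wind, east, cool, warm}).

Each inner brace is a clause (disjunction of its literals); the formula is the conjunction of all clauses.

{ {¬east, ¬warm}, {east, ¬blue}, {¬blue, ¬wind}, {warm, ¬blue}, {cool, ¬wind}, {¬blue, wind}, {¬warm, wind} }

There are 2^5 = 32 truth assignments over (blue, wind, east, cool, warm).
Split on east. With east = True, the clauses containing east are satisfied and ¬east drops from the rest; 3 of the 2^4 = 16 assignments to the other variables satisfy what remains.
With east = False, by the same count on the reduced clause set, 4 assignments work.
(One model: blue=F, wind=F, east=F, cool=F, warm=F.)
Total: 3 + 4 = 7.

7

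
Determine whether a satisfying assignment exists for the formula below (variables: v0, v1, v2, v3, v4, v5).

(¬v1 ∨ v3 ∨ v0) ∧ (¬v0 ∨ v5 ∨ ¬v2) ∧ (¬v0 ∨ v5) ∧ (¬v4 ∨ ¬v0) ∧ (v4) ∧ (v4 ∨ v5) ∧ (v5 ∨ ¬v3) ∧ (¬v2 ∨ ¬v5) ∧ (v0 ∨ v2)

Yes

From the singleton clause (v4), v4 = True.
From the singleton clause (¬v0), v0 = False.
From the singleton clause (v2), v2 = True.
From the singleton clause (¬v5), v5 = False.
From the singleton clause (¬v3), v3 = False.
From the singleton clause (¬v1), v1 = False.
Every clause now holds.
A satisfying assignment: v0: False, v1: False, v2: True, v3: False, v4: True, v5: False.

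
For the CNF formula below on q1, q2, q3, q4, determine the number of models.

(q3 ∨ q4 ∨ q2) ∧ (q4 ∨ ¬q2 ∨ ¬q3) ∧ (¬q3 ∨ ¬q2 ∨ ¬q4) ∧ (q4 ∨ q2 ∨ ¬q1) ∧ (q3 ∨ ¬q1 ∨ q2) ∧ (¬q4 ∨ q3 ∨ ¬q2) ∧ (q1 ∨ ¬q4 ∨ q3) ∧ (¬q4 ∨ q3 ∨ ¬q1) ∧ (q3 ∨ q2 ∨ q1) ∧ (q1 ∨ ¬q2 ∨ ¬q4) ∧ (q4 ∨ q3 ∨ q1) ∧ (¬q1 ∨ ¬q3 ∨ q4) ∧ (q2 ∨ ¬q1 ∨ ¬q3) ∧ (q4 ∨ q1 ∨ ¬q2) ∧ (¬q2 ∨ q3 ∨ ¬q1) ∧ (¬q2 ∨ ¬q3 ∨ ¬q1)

2

There are 2^4 = 16 truth assignments over (q1, q2, q3, q4).
Check each against the 16 clauses (columns in the order q1, q2, q3, q4):
  F F F F  ✗ fails (q3 ∨ q4 ∨ q2)
  F F F T  ✗ fails (q1 ∨ ¬q4 ∨ q3)
  F F T F  ✓ satisfies all
  F F T T  ✓ satisfies all
  F T F F  ✗ fails (q4 ∨ q3 ∨ q1)
  F T F T  ✗ fails (¬q4 ∨ q3 ∨ ¬q2)
  F T T F  ✗ fails (q4 ∨ ¬q2 ∨ ¬q3)
  F T T T  ✗ fails (¬q3 ∨ ¬q2 ∨ ¬q4)
  T F F F  ✗ fails (q3 ∨ q4 ∨ q2)
  T F F T  ✗ fails (q3 ∨ ¬q1 ∨ q2)
  T F T F  ✗ fails (q4 ∨ q2 ∨ ¬q1)
  T F T T  ✗ fails (q2 ∨ ¬q1 ∨ ¬q3)
  T T F F  ✗ fails (¬q2 ∨ q3 ∨ ¬q1)
  T T F T  ✗ fails (¬q4 ∨ q3 ∨ ¬q2)
  T T T F  ✗ fails (q4 ∨ ¬q2 ∨ ¬q3)
  T T T T  ✗ fails (¬q3 ∨ ¬q2 ∨ ¬q4)
2 of the 16 rows are models.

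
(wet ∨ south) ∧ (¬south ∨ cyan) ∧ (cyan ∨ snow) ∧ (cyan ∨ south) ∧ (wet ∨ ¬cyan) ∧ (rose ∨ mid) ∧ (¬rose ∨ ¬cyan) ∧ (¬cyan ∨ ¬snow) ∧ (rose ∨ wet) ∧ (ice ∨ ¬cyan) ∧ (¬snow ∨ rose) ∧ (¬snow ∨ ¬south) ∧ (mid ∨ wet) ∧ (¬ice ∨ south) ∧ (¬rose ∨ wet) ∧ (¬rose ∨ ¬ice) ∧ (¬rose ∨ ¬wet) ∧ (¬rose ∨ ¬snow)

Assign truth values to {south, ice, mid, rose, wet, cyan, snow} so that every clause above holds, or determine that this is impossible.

Case wet = True:
From the singleton clause (¬rose), rose = False.
From the singleton clause (mid), mid = True.
From the singleton clause (¬snow), snow = False.
From the singleton clause (cyan), cyan = True.
From the singleton clause (ice), ice = True.
From the singleton clause (south), south = True.
This assignment satisfies each clause.

south: True, ice: True, mid: True, rose: False, wet: True, cyan: True, snow: False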